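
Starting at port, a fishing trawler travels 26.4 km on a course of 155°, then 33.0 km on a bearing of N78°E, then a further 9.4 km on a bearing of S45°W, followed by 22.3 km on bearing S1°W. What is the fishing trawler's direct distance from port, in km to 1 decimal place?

Leg 1 (155°, 26.4 km): east 26.4 sin 155° = 11.16, north 26.4 cos 155° = -23.93
Leg 2 (N78°E, 33.0 km): east 33.0 sin 78° = 32.28, north 33.0 cos 78° = 6.86
Leg 3 (S45°W, 9.4 km): east 9.4 sin 225° = -6.65, north 9.4 cos 225° = -6.65
Leg 4 (S1°W, 22.3 km): east 22.3 sin 181° = -0.39, north 22.3 cos 181° = -22.30
Net: 36.40 east, -46.01 north. Distance = √((36.40)² + (-46.01)²) = 58.667 km.

58.7 km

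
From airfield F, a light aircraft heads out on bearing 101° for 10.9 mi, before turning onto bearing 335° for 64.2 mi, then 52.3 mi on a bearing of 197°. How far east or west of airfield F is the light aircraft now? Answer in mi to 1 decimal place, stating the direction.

Leg 1 (101°, 10.9 mi): east 10.9 sin 101° = 10.70, north 10.9 cos 101° = -2.08
Leg 2 (335°, 64.2 mi): east 64.2 sin 335° = -27.13, north 64.2 cos 335° = 58.18
Leg 3 (197°, 52.3 mi): east 52.3 sin 197° = -15.29, north 52.3 cos 197° = -50.01
Net east component: -31.72 mi.

31.7 mi west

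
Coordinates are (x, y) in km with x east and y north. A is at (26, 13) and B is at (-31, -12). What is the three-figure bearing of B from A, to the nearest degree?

Δeast = -31 − 26 = -57.00; Δnorth = -12 − 13 = -25.00.
Bearing = atan2(Δeast, Δnorth) mod 360° = 246.32° ≈ 246°.

246°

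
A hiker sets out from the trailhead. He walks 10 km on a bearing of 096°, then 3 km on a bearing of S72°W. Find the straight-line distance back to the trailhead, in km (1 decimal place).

Leg 1 (096°, 10 km): east 10 sin 96° = 9.95, north 10 cos 96° = -1.05
Leg 2 (S72°W, 3 km): east 3 sin 252° = -2.85, north 3 cos 252° = -0.93
Net: 7.09 east, -1.97 north. Distance = √((7.09)² + (-1.97)²) = 7.361 km.

7.4 km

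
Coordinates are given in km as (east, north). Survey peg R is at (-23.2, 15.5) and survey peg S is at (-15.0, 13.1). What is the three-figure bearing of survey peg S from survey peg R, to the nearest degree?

Δeast = -15.0 − -23.2 = 8.20; Δnorth = 13.1 − 15.5 = -2.40.
Bearing = atan2(Δeast, Δnorth) mod 360° = 106.31° ≈ 106°.

106°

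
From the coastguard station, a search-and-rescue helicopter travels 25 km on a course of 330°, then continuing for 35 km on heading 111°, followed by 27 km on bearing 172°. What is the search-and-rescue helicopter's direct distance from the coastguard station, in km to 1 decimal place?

Leg 1 (330°, 25 km): east 25 sin 330° = -12.50, north 25 cos 330° = 21.65
Leg 2 (111°, 35 km): east 35 sin 111° = 32.68, north 35 cos 111° = -12.54
Leg 3 (172°, 27 km): east 27 sin 172° = 3.76, north 27 cos 172° = -26.74
Net: 23.93 east, -17.63 north. Distance = √((23.93)² + (-17.63)²) = 29.725 km.

29.7 km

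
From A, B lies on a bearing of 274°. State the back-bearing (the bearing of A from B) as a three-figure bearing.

Back-bearing = 274° − 180° = 094°.

094°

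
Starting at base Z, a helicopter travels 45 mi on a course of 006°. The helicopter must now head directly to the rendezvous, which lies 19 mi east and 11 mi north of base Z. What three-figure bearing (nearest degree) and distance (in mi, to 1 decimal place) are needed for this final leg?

157°, 36.7 mi

Leg 1 (006°, 45 mi): east 45 sin 6° = 4.70, north 45 cos 6° = 44.75
Current position: (4.70, 44.75). Target: (19, 11). Remaining: Δeast = 14.30, Δnorth = -33.75.
Bearing = atan2(14.30, -33.75) mod 360° = 157.05°; distance = √((14.30)² + (-33.75)²) = 36.656 mi.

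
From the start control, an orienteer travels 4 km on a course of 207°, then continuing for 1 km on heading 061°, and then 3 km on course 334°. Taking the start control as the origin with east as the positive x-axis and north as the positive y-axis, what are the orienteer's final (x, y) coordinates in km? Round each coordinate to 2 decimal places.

Leg 1 (207°, 4 km): east 4 sin 207° = -1.82, north 4 cos 207° = -3.56
Leg 2 (061°, 1 km): east 1 sin 61° = 0.87, north 1 cos 61° = 0.48
Leg 3 (334°, 3 km): east 3 sin 334° = -1.32, north 3 cos 334° = 2.70
Summing: -2.26 km east, -0.38 km north → (-2.26, -0.38).

(-2.26, -0.38)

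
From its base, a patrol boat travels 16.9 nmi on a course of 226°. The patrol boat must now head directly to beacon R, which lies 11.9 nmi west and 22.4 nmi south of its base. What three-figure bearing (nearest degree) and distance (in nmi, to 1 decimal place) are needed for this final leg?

Leg 1 (226°, 16.9 nmi): east 16.9 sin 226° = -12.16, north 16.9 cos 226° = -11.74
Current position: (-12.16, -11.74). Target: (-11.9, -22.4). Remaining: Δeast = 0.26, Δnorth = -10.66.
Bearing = atan2(0.26, -10.66) mod 360° = 178.62°; distance = √((0.26)² + (-10.66)²) = 10.663 nmi.

179°, 10.7 nmi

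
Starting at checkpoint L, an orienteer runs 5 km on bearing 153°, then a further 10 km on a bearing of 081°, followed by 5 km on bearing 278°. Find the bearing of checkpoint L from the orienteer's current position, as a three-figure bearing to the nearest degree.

287°

Leg 1 (153°, 5 km): east 5 sin 153° = 2.27, north 5 cos 153° = -4.46
Leg 2 (081°, 10 km): east 10 sin 81° = 9.88, north 10 cos 81° = 1.56
Leg 3 (278°, 5 km): east 5 sin 278° = -4.95, north 5 cos 278° = 0.70
Net displacement: 7.20 east, -2.19 north. Direction back to start is (-7.20, 2.19): bearing = atan2(-7.20, 2.19) mod 360° = 286.96° ≈ 287°.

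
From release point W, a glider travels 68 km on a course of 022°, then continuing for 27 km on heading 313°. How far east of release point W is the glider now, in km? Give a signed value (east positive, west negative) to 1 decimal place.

5.7 km

Leg 1 (022°, 68 km): east 68 sin 22° = 25.47, north 68 cos 22° = 63.05
Leg 2 (313°, 27 km): east 27 sin 313° = -19.75, north 27 cos 313° = 18.41
Net east component: 5.73 km.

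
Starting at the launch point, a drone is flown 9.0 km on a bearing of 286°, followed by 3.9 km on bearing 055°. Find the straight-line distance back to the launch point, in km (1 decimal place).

7.2 km

Leg 1 (286°, 9.0 km): east 9.0 sin 286° = -8.65, north 9.0 cos 286° = 2.48
Leg 2 (055°, 3.9 km): east 3.9 sin 55° = 3.19, north 3.9 cos 55° = 2.24
Net: -5.46 east, 4.72 north. Distance = √((-5.46)² + (4.72)²) = 7.213 km.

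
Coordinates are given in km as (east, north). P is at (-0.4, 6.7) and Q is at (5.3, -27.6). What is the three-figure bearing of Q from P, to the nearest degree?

171°

Δeast = 5.3 − -0.4 = 5.70; Δnorth = -27.6 − 6.7 = -34.30.
Bearing = atan2(Δeast, Δnorth) mod 360° = 170.56° ≈ 171°.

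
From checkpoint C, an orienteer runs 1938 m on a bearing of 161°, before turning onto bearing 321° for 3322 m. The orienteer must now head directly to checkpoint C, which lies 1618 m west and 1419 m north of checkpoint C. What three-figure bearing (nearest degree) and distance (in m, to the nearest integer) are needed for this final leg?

Leg 1 (161°, 1938 m): east 1938 sin 161° = 630.95, north 1938 cos 161° = -1832.41
Leg 2 (321°, 3322 m): east 3322 sin 321° = -2090.60, north 3322 cos 321° = 2581.68
Current position: (-1459.65, 749.26). Target: (-1618, 1419). Remaining: Δeast = -158.35, Δnorth = 669.74.
Bearing = atan2(-158.35, 669.74) mod 360° = 346.70°; distance = √((-158.35)² + (669.74)²) = 688.201 m.

347°, 688 m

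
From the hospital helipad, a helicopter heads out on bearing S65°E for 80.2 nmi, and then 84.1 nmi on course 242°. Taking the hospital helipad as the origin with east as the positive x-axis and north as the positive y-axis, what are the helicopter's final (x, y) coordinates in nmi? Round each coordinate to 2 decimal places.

(-1.57, -73.38)

Leg 1 (S65°E, 80.2 nmi): east 80.2 sin 115° = 72.69, north 80.2 cos 115° = -33.89
Leg 2 (242°, 84.1 nmi): east 84.1 sin 242° = -74.26, north 84.1 cos 242° = -39.48
Summing: -1.57 nmi east, -73.38 nmi north → (-1.57, -73.38).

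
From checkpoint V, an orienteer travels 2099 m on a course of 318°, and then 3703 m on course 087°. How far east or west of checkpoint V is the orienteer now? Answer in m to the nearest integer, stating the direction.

2293 m east

Leg 1 (318°, 2099 m): east 2099 sin 318° = -1404.51, north 2099 cos 318° = 1559.86
Leg 2 (087°, 3703 m): east 3703 sin 87° = 3697.93, north 3703 cos 87° = 193.80
Net east component: 2293.42 m.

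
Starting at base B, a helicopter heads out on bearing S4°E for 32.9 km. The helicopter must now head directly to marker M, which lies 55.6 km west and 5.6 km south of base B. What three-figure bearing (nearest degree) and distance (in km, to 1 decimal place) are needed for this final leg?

Leg 1 (S4°E, 32.9 km): east 32.9 sin 176° = 2.29, north 32.9 cos 176° = -32.82
Current position: (2.29, -32.82). Target: (-55.6, -5.6). Remaining: Δeast = -57.89, Δnorth = 27.22.
Bearing = atan2(-57.89, 27.22) mod 360° = 295.18°; distance = √((-57.89)² + (27.22)²) = 63.975 km.

295°, 64.0 km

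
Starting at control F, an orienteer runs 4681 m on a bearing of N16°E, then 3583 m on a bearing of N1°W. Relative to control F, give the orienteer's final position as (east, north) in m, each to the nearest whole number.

(1228, 8082)

Leg 1 (N16°E, 4681 m): east 4681 sin 16° = 1290.26, north 4681 cos 16° = 4499.67
Leg 2 (N1°W, 3583 m): east 3583 sin 359° = -62.53, north 3583 cos 359° = 3582.45
Summing: 1227.73 m east, 8082.12 m north → (1228, 8082).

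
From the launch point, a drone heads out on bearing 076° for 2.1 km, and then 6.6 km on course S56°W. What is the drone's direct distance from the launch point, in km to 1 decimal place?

4.7 km

Leg 1 (076°, 2.1 km): east 2.1 sin 76° = 2.04, north 2.1 cos 76° = 0.51
Leg 2 (S56°W, 6.6 km): east 6.6 sin 236° = -5.47, north 6.6 cos 236° = -3.69
Net: -3.43 east, -3.18 north. Distance = √((-3.43)² + (-3.18)²) = 4.682 km.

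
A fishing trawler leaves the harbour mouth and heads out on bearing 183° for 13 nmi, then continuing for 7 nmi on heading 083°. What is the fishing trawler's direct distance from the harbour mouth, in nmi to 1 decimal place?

Leg 1 (183°, 13 nmi): east 13 sin 183° = -0.68, north 13 cos 183° = -12.98
Leg 2 (083°, 7 nmi): east 7 sin 83° = 6.95, north 7 cos 83° = 0.85
Net: 6.27 east, -12.13 north. Distance = √((6.27)² + (-12.13)²) = 13.653 nmi.

13.7 nmi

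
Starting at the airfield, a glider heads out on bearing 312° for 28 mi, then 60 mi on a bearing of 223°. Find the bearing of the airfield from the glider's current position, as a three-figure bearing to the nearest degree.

Leg 1 (312°, 28 mi): east 28 sin 312° = -20.81, north 28 cos 312° = 18.74
Leg 2 (223°, 60 mi): east 60 sin 223° = -40.92, north 60 cos 223° = -43.88
Net displacement: -61.73 east, -25.15 north. Direction back to start is (61.73, 25.15): bearing = atan2(61.73, 25.15) mod 360° = 67.84° ≈ 068°.

068°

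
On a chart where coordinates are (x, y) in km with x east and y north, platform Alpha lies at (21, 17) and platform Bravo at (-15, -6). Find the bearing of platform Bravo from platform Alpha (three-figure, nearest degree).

Δeast = -15 − 21 = -36.00; Δnorth = -6 − 17 = -23.00.
Bearing = atan2(Δeast, Δnorth) mod 360° = 237.43° ≈ 237°.

237°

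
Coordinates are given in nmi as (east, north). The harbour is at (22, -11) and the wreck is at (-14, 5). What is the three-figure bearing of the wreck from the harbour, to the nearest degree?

294°

Δeast = -14 − 22 = -36.00; Δnorth = 5 − -11 = 16.00.
Bearing = atan2(Δeast, Δnorth) mod 360° = 293.96° ≈ 294°.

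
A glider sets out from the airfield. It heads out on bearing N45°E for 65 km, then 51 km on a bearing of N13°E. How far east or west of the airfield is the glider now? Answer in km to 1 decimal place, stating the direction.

57.4 km east

Leg 1 (N45°E, 65 km): east 65 sin 45° = 45.96, north 65 cos 45° = 45.96
Leg 2 (N13°E, 51 km): east 51 sin 13° = 11.47, north 51 cos 13° = 49.69
Net east component: 57.43 km.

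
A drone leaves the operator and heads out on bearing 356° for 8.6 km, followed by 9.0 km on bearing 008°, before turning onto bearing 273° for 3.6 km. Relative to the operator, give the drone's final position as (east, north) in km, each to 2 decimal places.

(-2.94, 17.68)

Leg 1 (356°, 8.6 km): east 8.6 sin 356° = -0.60, north 8.6 cos 356° = 8.58
Leg 2 (008°, 9.0 km): east 9.0 sin 8° = 1.25, north 9.0 cos 8° = 8.91
Leg 3 (273°, 3.6 km): east 3.6 sin 273° = -3.60, north 3.6 cos 273° = 0.19
Summing: -2.94 km east, 17.68 km north → (-2.94, 17.68).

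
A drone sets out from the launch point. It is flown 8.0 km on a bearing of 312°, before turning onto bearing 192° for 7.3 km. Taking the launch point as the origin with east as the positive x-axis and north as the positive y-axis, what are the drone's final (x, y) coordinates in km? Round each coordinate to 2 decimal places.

Leg 1 (312°, 8.0 km): east 8.0 sin 312° = -5.95, north 8.0 cos 312° = 5.35
Leg 2 (192°, 7.3 km): east 7.3 sin 192° = -1.52, north 7.3 cos 192° = -7.14
Summing: -7.46 km east, -1.79 km north → (-7.46, -1.79).

(-7.46, -1.79)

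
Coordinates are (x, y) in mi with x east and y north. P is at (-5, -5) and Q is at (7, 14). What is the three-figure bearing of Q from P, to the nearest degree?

Δeast = 7 − -5 = 12.00; Δnorth = 14 − -5 = 19.00.
Bearing = atan2(Δeast, Δnorth) mod 360° = 32.28° ≈ 032°.

032°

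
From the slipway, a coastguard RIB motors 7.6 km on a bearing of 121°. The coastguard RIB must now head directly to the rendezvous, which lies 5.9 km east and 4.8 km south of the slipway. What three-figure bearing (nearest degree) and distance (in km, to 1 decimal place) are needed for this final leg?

Leg 1 (121°, 7.6 km): east 7.6 sin 121° = 6.51, north 7.6 cos 121° = -3.91
Current position: (6.51, -3.91). Target: (5.9, -4.8). Remaining: Δeast = -0.61, Δnorth = -0.89.
Bearing = atan2(-0.61, -0.89) mod 360° = 214.75°; distance = √((-0.61)² + (-0.89)²) = 1.078 km.

215°, 1.1 km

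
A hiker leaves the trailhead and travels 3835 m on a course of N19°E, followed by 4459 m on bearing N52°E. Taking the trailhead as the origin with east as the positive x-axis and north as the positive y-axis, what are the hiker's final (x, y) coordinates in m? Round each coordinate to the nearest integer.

Leg 1 (N19°E, 3835 m): east 3835 sin 19° = 1248.55, north 3835 cos 19° = 3626.06
Leg 2 (N52°E, 4459 m): east 4459 sin 52° = 3513.74, north 4459 cos 52° = 2745.23
Summing: 4762.29 m east, 6371.30 m north → (4762, 6371).

(4762, 6371)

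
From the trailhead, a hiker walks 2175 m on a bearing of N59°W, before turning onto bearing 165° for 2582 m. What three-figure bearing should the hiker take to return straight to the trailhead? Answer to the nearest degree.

Leg 1 (N59°W, 2175 m): east 2175 sin 301° = -1864.34, north 2175 cos 301° = 1120.21
Leg 2 (165°, 2582 m): east 2582 sin 165° = 668.27, north 2582 cos 165° = -2494.02
Net displacement: -1196.07 east, -1373.81 north. Direction back to start is (1196.07, 1373.81): bearing = atan2(1196.07, 1373.81) mod 360° = 41.04° ≈ 041°.

041°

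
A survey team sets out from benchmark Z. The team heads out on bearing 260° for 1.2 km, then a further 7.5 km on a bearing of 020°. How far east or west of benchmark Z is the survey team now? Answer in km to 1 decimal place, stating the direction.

Leg 1 (260°, 1.2 km): east 1.2 sin 260° = -1.18, north 1.2 cos 260° = -0.21
Leg 2 (020°, 7.5 km): east 7.5 sin 20° = 2.57, north 7.5 cos 20° = 7.05
Net east component: 1.38 km.

1.4 km east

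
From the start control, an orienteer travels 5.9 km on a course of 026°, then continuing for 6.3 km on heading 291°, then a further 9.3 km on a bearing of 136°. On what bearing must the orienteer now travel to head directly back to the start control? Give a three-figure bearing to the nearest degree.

Leg 1 (026°, 5.9 km): east 5.9 sin 26° = 2.59, north 5.9 cos 26° = 5.30
Leg 2 (291°, 6.3 km): east 6.3 sin 291° = -5.88, north 6.3 cos 291° = 2.26
Leg 3 (136°, 9.3 km): east 9.3 sin 136° = 6.46, north 9.3 cos 136° = -6.69
Net displacement: 3.17 east, 0.87 north. Direction back to start is (-3.17, -0.87): bearing = atan2(-3.17, -0.87) mod 360° = 254.62° ≈ 255°.

255°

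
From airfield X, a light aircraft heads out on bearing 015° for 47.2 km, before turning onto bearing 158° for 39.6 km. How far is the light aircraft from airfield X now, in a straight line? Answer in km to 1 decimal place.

28.5 km

Leg 1 (015°, 47.2 km): east 47.2 sin 15° = 12.22, north 47.2 cos 15° = 45.59
Leg 2 (158°, 39.6 km): east 39.6 sin 158° = 14.83, north 39.6 cos 158° = -36.72
Net: 27.05 east, 8.88 north. Distance = √((27.05)² + (8.88)²) = 28.469 km.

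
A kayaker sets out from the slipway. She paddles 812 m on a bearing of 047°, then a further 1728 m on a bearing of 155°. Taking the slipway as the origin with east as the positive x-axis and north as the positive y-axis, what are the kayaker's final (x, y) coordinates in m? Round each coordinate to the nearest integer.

Leg 1 (047°, 812 m): east 812 sin 47° = 593.86, north 812 cos 47° = 553.78
Leg 2 (155°, 1728 m): east 1728 sin 155° = 730.28, north 1728 cos 155° = -1566.10
Summing: 1324.14 m east, -1012.32 m north → (1324, -1012).

(1324, -1012)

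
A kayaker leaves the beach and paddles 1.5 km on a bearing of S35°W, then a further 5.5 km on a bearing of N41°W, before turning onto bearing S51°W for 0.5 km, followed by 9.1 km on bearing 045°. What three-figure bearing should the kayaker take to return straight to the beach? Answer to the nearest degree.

Leg 1 (S35°W, 1.5 km): east 1.5 sin 215° = -0.86, north 1.5 cos 215° = -1.23
Leg 2 (N41°W, 5.5 km): east 5.5 sin 319° = -3.61, north 5.5 cos 319° = 4.15
Leg 3 (S51°W, 0.5 km): east 0.5 sin 231° = -0.39, north 0.5 cos 231° = -0.31
Leg 4 (045°, 9.1 km): east 9.1 sin 45° = 6.43, north 9.1 cos 45° = 6.43
Net displacement: 1.58 east, 9.04 north. Direction back to start is (-1.58, -9.04): bearing = atan2(-1.58, -9.04) mod 360° = 189.90° ≈ 190°.

190°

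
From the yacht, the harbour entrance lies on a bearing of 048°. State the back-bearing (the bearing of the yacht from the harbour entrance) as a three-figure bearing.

228°

Back-bearing = 048° + 180° = 228°.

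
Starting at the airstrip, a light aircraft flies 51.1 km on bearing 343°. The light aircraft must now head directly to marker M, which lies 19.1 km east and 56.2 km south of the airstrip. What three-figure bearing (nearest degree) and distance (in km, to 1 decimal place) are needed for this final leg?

Leg 1 (343°, 51.1 km): east 51.1 sin 343° = -14.94, north 51.1 cos 343° = 48.87
Current position: (-14.94, 48.87). Target: (19.1, -56.2). Remaining: Δeast = 34.04, Δnorth = -105.07.
Bearing = atan2(34.04, -105.07) mod 360° = 162.05°; distance = √((34.04)² + (-105.07)²) = 110.444 km.

162°, 110.4 km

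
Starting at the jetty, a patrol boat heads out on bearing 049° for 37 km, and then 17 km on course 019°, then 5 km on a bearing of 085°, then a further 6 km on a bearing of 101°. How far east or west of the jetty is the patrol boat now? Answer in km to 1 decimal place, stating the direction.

44.3 km east

Leg 1 (049°, 37 km): east 37 sin 49° = 27.92, north 37 cos 49° = 24.27
Leg 2 (019°, 17 km): east 17 sin 19° = 5.53, north 17 cos 19° = 16.07
Leg 3 (085°, 5 km): east 5 sin 85° = 4.98, north 5 cos 85° = 0.44
Leg 4 (101°, 6 km): east 6 sin 101° = 5.89, north 6 cos 101° = -1.14
Net east component: 44.33 km.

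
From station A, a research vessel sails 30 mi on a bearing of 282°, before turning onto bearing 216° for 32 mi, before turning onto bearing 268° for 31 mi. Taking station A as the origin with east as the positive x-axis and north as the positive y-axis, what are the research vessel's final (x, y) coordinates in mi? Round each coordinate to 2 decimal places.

Leg 1 (282°, 30 mi): east 30 sin 282° = -29.34, north 30 cos 282° = 6.24
Leg 2 (216°, 32 mi): east 32 sin 216° = -18.81, north 32 cos 216° = -25.89
Leg 3 (268°, 31 mi): east 31 sin 268° = -30.98, north 31 cos 268° = -1.08
Summing: -79.13 mi east, -20.73 mi north → (-79.13, -20.73).

(-79.13, -20.73)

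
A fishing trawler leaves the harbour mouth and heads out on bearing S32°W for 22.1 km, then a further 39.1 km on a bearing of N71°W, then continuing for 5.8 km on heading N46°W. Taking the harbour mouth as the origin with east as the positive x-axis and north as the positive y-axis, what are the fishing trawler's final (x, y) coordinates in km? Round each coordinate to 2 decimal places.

(-52.85, -1.98)

Leg 1 (S32°W, 22.1 km): east 22.1 sin 212° = -11.71, north 22.1 cos 212° = -18.74
Leg 2 (N71°W, 39.1 km): east 39.1 sin 289° = -36.97, north 39.1 cos 289° = 12.73
Leg 3 (N46°W, 5.8 km): east 5.8 sin 314° = -4.17, north 5.8 cos 314° = 4.03
Summing: -52.85 km east, -1.98 km north → (-52.85, -1.98).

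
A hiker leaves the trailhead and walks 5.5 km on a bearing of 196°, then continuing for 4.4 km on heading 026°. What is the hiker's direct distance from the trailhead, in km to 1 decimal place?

1.4 km

Leg 1 (196°, 5.5 km): east 5.5 sin 196° = -1.52, north 5.5 cos 196° = -5.29
Leg 2 (026°, 4.4 km): east 4.4 sin 26° = 1.93, north 4.4 cos 26° = 3.95
Net: 0.41 east, -1.33 north. Distance = √((0.41)² + (-1.33)²) = 1.395 km.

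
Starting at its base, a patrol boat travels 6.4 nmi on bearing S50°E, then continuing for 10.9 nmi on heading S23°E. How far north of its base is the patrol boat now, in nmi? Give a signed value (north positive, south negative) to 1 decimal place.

Leg 1 (S50°E, 6.4 nmi): east 6.4 sin 130° = 4.90, north 6.4 cos 130° = -4.11
Leg 2 (S23°E, 10.9 nmi): east 10.9 sin 157° = 4.26, north 10.9 cos 157° = -10.03
Net north component: -14.15 nmi.

-14.1 nmi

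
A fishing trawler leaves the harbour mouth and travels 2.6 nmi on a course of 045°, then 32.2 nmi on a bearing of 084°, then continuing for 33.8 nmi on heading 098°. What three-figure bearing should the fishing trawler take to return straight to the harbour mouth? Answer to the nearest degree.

270°

Leg 1 (045°, 2.6 nmi): east 2.6 sin 45° = 1.84, north 2.6 cos 45° = 1.84
Leg 2 (084°, 32.2 nmi): east 32.2 sin 84° = 32.02, north 32.2 cos 84° = 3.37
Leg 3 (098°, 33.8 nmi): east 33.8 sin 98° = 33.47, north 33.8 cos 98° = -4.70
Net displacement: 67.33 east, 0.50 north. Direction back to start is (-67.33, -0.50): bearing = atan2(-67.33, -0.50) mod 360° = 269.57° ≈ 270°.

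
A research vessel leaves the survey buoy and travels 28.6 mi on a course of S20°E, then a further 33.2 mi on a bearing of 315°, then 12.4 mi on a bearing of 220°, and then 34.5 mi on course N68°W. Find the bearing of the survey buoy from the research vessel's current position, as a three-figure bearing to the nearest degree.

Leg 1 (S20°E, 28.6 mi): east 28.6 sin 160° = 9.78, north 28.6 cos 160° = -26.88
Leg 2 (315°, 33.2 mi): east 33.2 sin 315° = -23.48, north 33.2 cos 315° = 23.48
Leg 3 (220°, 12.4 mi): east 12.4 sin 220° = -7.97, north 12.4 cos 220° = -9.50
Leg 4 (N68°W, 34.5 mi): east 34.5 sin 292° = -31.99, north 34.5 cos 292° = 12.92
Net displacement: -53.65 east, 0.03 north. Direction back to start is (53.65, -0.03): bearing = atan2(53.65, -0.03) mod 360° = 90.03° ≈ 090°.

090°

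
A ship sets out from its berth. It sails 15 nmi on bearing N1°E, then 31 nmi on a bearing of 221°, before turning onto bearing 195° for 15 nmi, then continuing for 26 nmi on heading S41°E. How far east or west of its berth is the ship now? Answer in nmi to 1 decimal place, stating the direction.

Leg 1 (N1°E, 15 nmi): east 15 sin 1° = 0.26, north 15 cos 1° = 15.00
Leg 2 (221°, 31 nmi): east 31 sin 221° = -20.34, north 31 cos 221° = -23.40
Leg 3 (195°, 15 nmi): east 15 sin 195° = -3.88, north 15 cos 195° = -14.49
Leg 4 (S41°E, 26 nmi): east 26 sin 139° = 17.06, north 26 cos 139° = -19.62
Net east component: -6.90 nmi.

6.9 nmi west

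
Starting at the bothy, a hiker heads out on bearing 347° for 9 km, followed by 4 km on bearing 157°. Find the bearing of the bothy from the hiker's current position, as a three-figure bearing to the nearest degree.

175°

Leg 1 (347°, 9 km): east 9 sin 347° = -2.02, north 9 cos 347° = 8.77
Leg 2 (157°, 4 km): east 4 sin 157° = 1.56, north 4 cos 157° = -3.68
Net displacement: -0.46 east, 5.09 north. Direction back to start is (0.46, -5.09): bearing = atan2(0.46, -5.09) mod 360° = 174.82° ≈ 175°.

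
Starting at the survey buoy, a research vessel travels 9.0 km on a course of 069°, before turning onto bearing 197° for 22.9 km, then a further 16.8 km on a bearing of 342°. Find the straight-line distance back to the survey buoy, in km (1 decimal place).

4.4 km

Leg 1 (069°, 9.0 km): east 9.0 sin 69° = 8.40, north 9.0 cos 69° = 3.23
Leg 2 (197°, 22.9 km): east 22.9 sin 197° = -6.70, north 22.9 cos 197° = -21.90
Leg 3 (342°, 16.8 km): east 16.8 sin 342° = -5.19, north 16.8 cos 342° = 15.98
Net: -3.48 east, -2.70 north. Distance = √((-3.48)² + (-2.70)²) = 4.406 km.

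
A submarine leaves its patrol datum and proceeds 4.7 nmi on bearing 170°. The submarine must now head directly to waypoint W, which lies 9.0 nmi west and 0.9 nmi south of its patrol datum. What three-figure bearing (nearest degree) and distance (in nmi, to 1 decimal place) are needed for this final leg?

Leg 1 (170°, 4.7 nmi): east 4.7 sin 170° = 0.82, north 4.7 cos 170° = -4.63
Current position: (0.82, -4.63). Target: (-9.0, -0.9). Remaining: Δeast = -9.82, Δnorth = 3.73.
Bearing = atan2(-9.82, 3.73) mod 360° = 290.80°; distance = √((-9.82)² + (3.73)²) = 10.500 nmi.

291°, 10.5 nmi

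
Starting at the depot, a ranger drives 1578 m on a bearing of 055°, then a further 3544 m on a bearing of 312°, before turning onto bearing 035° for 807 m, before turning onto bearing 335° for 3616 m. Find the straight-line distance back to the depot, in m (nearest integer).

Leg 1 (055°, 1578 m): east 1578 sin 55° = 1292.62, north 1578 cos 55° = 905.10
Leg 2 (312°, 3544 m): east 3544 sin 312° = -2633.71, north 3544 cos 312° = 2371.40
Leg 3 (035°, 807 m): east 807 sin 35° = 462.88, north 807 cos 35° = 661.06
Leg 4 (335°, 3616 m): east 3616 sin 335° = -1528.19, north 3616 cos 335° = 3277.21
Net: -2406.39 east, 7214.77 north. Distance = √((-2406.39)² + (7214.77)²) = 7605.498 m.

7605 m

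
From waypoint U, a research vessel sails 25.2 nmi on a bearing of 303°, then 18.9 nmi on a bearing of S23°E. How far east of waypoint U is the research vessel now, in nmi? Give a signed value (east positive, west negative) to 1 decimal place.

Leg 1 (303°, 25.2 nmi): east 25.2 sin 303° = -21.13, north 25.2 cos 303° = 13.72
Leg 2 (S23°E, 18.9 nmi): east 18.9 sin 157° = 7.38, north 18.9 cos 157° = -17.40
Net east component: -13.75 nmi.

-13.7 nmi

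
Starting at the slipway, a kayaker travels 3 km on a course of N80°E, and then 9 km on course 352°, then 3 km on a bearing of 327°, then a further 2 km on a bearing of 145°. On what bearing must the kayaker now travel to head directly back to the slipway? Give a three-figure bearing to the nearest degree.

187°

Leg 1 (N80°E, 3 km): east 3 sin 80° = 2.95, north 3 cos 80° = 0.52
Leg 2 (352°, 9 km): east 9 sin 352° = -1.25, north 9 cos 352° = 8.91
Leg 3 (327°, 3 km): east 3 sin 327° = -1.63, north 3 cos 327° = 2.52
Leg 4 (145°, 2 km): east 2 sin 145° = 1.15, north 2 cos 145° = -1.64
Net displacement: 1.22 east, 10.31 north. Direction back to start is (-1.22, -10.31): bearing = atan2(-1.22, -10.31) mod 360° = 186.72° ≈ 187°.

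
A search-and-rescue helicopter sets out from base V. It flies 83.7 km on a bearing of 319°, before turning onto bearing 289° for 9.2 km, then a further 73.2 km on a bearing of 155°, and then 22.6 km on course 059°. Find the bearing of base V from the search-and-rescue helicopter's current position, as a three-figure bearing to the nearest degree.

Leg 1 (319°, 83.7 km): east 83.7 sin 319° = -54.91, north 83.7 cos 319° = 63.17
Leg 2 (289°, 9.2 km): east 9.2 sin 289° = -8.70, north 9.2 cos 289° = 3.00
Leg 3 (155°, 73.2 km): east 73.2 sin 155° = 30.94, north 73.2 cos 155° = -66.34
Leg 4 (059°, 22.6 km): east 22.6 sin 59° = 19.37, north 22.6 cos 59° = 11.64
Net displacement: -13.30 east, 11.46 north. Direction back to start is (13.30, -11.46): bearing = atan2(13.30, -11.46) mod 360° = 130.75° ≈ 131°.

131°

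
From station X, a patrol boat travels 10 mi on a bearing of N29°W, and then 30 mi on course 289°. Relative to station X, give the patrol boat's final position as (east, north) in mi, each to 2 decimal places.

Leg 1 (N29°W, 10 mi): east 10 sin 331° = -4.85, north 10 cos 331° = 8.75
Leg 2 (289°, 30 mi): east 30 sin 289° = -28.37, north 30 cos 289° = 9.77
Summing: -33.21 mi east, 18.51 mi north → (-33.21, 18.51).

(-33.21, 18.51)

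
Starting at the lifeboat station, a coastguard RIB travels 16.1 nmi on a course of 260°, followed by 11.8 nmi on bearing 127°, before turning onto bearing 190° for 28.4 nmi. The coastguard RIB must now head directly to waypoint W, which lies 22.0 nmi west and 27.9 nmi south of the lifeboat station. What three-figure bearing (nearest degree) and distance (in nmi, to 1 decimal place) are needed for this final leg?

313°, 14.6 nmi

Leg 1 (260°, 16.1 nmi): east 16.1 sin 260° = -15.86, north 16.1 cos 260° = -2.80
Leg 2 (127°, 11.8 nmi): east 11.8 sin 127° = 9.42, north 11.8 cos 127° = -7.10
Leg 3 (190°, 28.4 nmi): east 28.4 sin 190° = -4.93, north 28.4 cos 190° = -27.97
Current position: (-11.36, -37.87). Target: (-22.0, -27.9). Remaining: Δeast = -10.64, Δnorth = 9.97.
Bearing = atan2(-10.64, 9.97) mod 360° = 313.13°; distance = √((-10.64)² + (9.97)²) = 14.576 nmi.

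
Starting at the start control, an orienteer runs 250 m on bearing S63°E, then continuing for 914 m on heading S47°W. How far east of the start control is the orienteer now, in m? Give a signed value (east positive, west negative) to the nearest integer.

Leg 1 (S63°E, 250 m): east 250 sin 117° = 222.75, north 250 cos 117° = -113.50
Leg 2 (S47°W, 914 m): east 914 sin 227° = -668.46, north 914 cos 227° = -623.35
Net east component: -445.71 m.

-446 m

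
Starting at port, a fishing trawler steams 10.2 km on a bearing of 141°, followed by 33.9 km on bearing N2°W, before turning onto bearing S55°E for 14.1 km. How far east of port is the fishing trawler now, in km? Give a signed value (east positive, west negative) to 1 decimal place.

16.8 km

Leg 1 (141°, 10.2 km): east 10.2 sin 141° = 6.42, north 10.2 cos 141° = -7.93
Leg 2 (N2°W, 33.9 km): east 33.9 sin 358° = -1.18, north 33.9 cos 358° = 33.88
Leg 3 (S55°E, 14.1 km): east 14.1 sin 125° = 11.55, north 14.1 cos 125° = -8.09
Net east component: 16.79 km.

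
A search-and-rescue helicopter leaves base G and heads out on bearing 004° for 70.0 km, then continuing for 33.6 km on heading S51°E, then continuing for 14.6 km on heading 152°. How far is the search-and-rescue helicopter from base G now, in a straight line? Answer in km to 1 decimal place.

Leg 1 (004°, 70.0 km): east 70.0 sin 4° = 4.88, north 70.0 cos 4° = 69.83
Leg 2 (S51°E, 33.6 km): east 33.6 sin 129° = 26.11, north 33.6 cos 129° = -21.15
Leg 3 (152°, 14.6 km): east 14.6 sin 152° = 6.85, north 14.6 cos 152° = -12.89
Net: 37.85 east, 35.79 north. Distance = √((37.85)² + (35.79)²) = 52.093 km.

52.1 km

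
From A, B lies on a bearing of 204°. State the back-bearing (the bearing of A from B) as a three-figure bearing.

Back-bearing = 204° − 180° = 024°.

024°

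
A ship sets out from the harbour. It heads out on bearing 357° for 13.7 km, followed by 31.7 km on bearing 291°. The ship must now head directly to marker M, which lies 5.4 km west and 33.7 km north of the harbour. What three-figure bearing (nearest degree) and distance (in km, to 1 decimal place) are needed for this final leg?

Leg 1 (357°, 13.7 km): east 13.7 sin 357° = -0.72, north 13.7 cos 357° = 13.68
Leg 2 (291°, 31.7 km): east 31.7 sin 291° = -29.59, north 31.7 cos 291° = 11.36
Current position: (-30.31, 25.04). Target: (-5.4, 33.7). Remaining: Δeast = 24.91, Δnorth = 8.66.
Bearing = atan2(24.91, 8.66) mod 360° = 70.83°; distance = √((24.91)² + (8.66)²) = 26.373 km.

071°, 26.4 km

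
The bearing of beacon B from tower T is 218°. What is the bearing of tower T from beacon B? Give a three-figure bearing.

Back-bearing = 218° − 180° = 038°.

038°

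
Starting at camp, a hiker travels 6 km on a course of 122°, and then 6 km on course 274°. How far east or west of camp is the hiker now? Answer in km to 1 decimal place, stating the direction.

0.9 km west

Leg 1 (122°, 6 km): east 6 sin 122° = 5.09, north 6 cos 122° = -3.18
Leg 2 (274°, 6 km): east 6 sin 274° = -5.99, north 6 cos 274° = 0.42
Net east component: -0.90 km.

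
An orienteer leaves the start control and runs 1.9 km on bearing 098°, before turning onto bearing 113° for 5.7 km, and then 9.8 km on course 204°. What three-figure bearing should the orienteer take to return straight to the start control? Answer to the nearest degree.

345°

Leg 1 (098°, 1.9 km): east 1.9 sin 98° = 1.88, north 1.9 cos 98° = -0.26
Leg 2 (113°, 5.7 km): east 5.7 sin 113° = 5.25, north 5.7 cos 113° = -2.23
Leg 3 (204°, 9.8 km): east 9.8 sin 204° = -3.99, north 9.8 cos 204° = -8.95
Net displacement: 3.14 east, -11.44 north. Direction back to start is (-3.14, 11.44): bearing = atan2(-3.14, 11.44) mod 360° = 344.65° ≈ 345°.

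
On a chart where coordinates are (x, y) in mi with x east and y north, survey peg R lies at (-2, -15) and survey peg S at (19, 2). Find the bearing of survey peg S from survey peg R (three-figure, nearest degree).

Δeast = 19 − -2 = 21.00; Δnorth = 2 − -15 = 17.00.
Bearing = atan2(Δeast, Δnorth) mod 360° = 51.01° ≈ 051°.

051°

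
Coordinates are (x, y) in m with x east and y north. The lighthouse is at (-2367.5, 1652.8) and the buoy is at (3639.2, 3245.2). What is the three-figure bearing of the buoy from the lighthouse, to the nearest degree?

075°

Δeast = 3639.2 − -2367.5 = 6006.70; Δnorth = 3245.2 − 1652.8 = 1592.40.
Bearing = atan2(Δeast, Δnorth) mod 360° = 75.15° ≈ 075°.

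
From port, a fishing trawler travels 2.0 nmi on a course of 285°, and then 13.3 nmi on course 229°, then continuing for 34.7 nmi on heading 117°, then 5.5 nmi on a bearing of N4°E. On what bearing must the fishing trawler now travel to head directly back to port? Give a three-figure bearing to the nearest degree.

Leg 1 (285°, 2.0 nmi): east 2.0 sin 285° = -1.93, north 2.0 cos 285° = 0.52
Leg 2 (229°, 13.3 nmi): east 13.3 sin 229° = -10.04, north 13.3 cos 229° = -8.73
Leg 3 (117°, 34.7 nmi): east 34.7 sin 117° = 30.92, north 34.7 cos 117° = -15.75
Leg 4 (N4°E, 5.5 nmi): east 5.5 sin 4° = 0.38, north 5.5 cos 4° = 5.49
Net displacement: 19.33 east, -18.47 north. Direction back to start is (-19.33, 18.47): bearing = atan2(-19.33, 18.47) mod 360° = 313.70° ≈ 314°.

314°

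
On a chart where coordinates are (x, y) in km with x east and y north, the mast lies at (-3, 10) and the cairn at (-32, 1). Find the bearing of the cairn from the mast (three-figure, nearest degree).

253°

Δeast = -32 − -3 = -29.00; Δnorth = 1 − 10 = -9.00.
Bearing = atan2(Δeast, Δnorth) mod 360° = 252.76° ≈ 253°.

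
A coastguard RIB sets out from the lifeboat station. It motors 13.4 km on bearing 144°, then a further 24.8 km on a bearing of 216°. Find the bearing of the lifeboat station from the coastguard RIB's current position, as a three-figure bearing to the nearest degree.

012°

Leg 1 (144°, 13.4 km): east 13.4 sin 144° = 7.88, north 13.4 cos 144° = -10.84
Leg 2 (216°, 24.8 km): east 24.8 sin 216° = -14.58, north 24.8 cos 216° = -20.06
Net displacement: -6.70 east, -30.90 north. Direction back to start is (6.70, 30.90): bearing = atan2(6.70, 30.90) mod 360° = 12.23° ≈ 012°.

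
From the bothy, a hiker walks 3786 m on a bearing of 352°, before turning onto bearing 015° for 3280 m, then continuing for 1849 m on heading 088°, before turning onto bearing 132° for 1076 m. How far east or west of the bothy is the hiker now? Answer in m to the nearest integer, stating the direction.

2970 m east

Leg 1 (352°, 3786 m): east 3786 sin 352° = -526.91, north 3786 cos 352° = 3749.15
Leg 2 (015°, 3280 m): east 3280 sin 15° = 848.93, north 3280 cos 15° = 3168.24
Leg 3 (088°, 1849 m): east 1849 sin 88° = 1847.87, north 1849 cos 88° = 64.53
Leg 4 (132°, 1076 m): east 1076 sin 132° = 799.62, north 1076 cos 132° = -719.98
Net east component: 2969.51 m.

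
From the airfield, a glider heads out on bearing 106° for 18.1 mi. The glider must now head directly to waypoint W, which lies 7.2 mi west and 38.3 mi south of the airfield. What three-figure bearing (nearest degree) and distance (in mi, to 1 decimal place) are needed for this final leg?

216°, 41.4 mi

Leg 1 (106°, 18.1 mi): east 18.1 sin 106° = 17.40, north 18.1 cos 106° = -4.99
Current position: (17.40, -4.99). Target: (-7.2, -38.3). Remaining: Δeast = -24.60, Δnorth = -33.31.
Bearing = atan2(-24.60, -33.31) mod 360° = 216.44°; distance = √((-24.60)² + (-33.31)²) = 41.409 mi.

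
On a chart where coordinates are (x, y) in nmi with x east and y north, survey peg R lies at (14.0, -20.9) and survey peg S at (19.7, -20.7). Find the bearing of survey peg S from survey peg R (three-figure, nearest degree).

Δeast = 19.7 − 14.0 = 5.70; Δnorth = -20.7 − -20.9 = 0.20.
Bearing = atan2(Δeast, Δnorth) mod 360° = 87.99° ≈ 088°.

088°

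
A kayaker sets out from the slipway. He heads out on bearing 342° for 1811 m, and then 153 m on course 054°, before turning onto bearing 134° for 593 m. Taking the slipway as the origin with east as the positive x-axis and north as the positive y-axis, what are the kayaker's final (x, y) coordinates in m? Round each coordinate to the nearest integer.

(-9, 1400)

Leg 1 (342°, 1811 m): east 1811 sin 342° = -559.63, north 1811 cos 342° = 1722.36
Leg 2 (054°, 153 m): east 153 sin 54° = 123.78, north 153 cos 54° = 89.93
Leg 3 (134°, 593 m): east 593 sin 134° = 426.57, north 593 cos 134° = -411.93
Summing: -9.28 m east, 1400.36 m north → (-9, 1400).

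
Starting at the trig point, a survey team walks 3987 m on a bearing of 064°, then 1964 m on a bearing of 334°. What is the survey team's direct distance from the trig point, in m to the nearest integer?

Leg 1 (064°, 3987 m): east 3987 sin 64° = 3583.49, north 3987 cos 64° = 1747.79
Leg 2 (334°, 1964 m): east 1964 sin 334° = -860.96, north 1964 cos 334° = 1765.23
Net: 2722.53 east, 3513.02 north. Distance = √((2722.53)² + (3513.02)²) = 4444.487 m.

4444 m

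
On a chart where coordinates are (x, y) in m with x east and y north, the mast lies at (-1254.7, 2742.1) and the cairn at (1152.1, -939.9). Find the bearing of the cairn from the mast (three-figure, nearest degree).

147°

Δeast = 1152.1 − -1254.7 = 2406.80; Δnorth = -939.9 − 2742.1 = -3682.00.
Bearing = atan2(Δeast, Δnorth) mod 360° = 146.83° ≈ 147°.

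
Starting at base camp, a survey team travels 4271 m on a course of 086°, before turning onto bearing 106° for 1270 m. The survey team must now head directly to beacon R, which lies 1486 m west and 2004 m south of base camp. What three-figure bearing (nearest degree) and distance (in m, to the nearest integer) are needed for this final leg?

254°, 7236 m

Leg 1 (086°, 4271 m): east 4271 sin 86° = 4260.60, north 4271 cos 86° = 297.93
Leg 2 (106°, 1270 m): east 1270 sin 106° = 1220.80, north 1270 cos 106° = -350.06
Current position: (5481.40, -52.13). Target: (-1486, -2004). Remaining: Δeast = -6967.40, Δnorth = -1951.87.
Bearing = atan2(-6967.40, -1951.87) mod 360° = 254.35°; distance = √((-6967.40)² + (-1951.87)²) = 7235.637 m.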